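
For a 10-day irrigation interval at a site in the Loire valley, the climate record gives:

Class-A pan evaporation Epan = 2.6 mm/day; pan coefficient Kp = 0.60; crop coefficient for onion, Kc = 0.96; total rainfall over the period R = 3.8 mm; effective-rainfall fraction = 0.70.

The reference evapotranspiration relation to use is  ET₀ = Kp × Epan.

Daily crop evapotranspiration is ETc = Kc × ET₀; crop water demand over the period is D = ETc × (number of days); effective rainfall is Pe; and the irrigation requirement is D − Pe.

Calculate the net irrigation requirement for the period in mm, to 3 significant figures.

ET₀ = 0.60 × 2.6 = 1.5600 mm/d
ETc = Kc × ET₀ = 0.96 × 1.5600 = 1.4976 mm/d
Crop demand D = ETc × 10 d = 1.4976 × 10 = 14.976 mm
Pe = 0.70 × 3.8 = 2.660 mm
D − Pe = 14.976 − 2.660 = 12.316 mm

12.3 mm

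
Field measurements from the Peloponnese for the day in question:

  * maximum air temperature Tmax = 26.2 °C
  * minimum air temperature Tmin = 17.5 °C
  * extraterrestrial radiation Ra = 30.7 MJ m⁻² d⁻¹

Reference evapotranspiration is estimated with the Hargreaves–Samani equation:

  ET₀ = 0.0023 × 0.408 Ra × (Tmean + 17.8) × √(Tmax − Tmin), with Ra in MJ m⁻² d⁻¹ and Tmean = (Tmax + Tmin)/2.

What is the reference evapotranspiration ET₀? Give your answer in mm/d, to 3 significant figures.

3.37 mm/d

Tmean = (26.2 + 17.5)/2 = 21.85 °C
0.408 Ra = 0.408 × 30.7 = 12.5256 mm/d equivalent
ET₀ = 0.0023 × 12.5256 × (21.85 + 17.8) × √8.7 = 0.0023 × 12.5256 × 39.65 × 2.9496 = 3.3692 mm/d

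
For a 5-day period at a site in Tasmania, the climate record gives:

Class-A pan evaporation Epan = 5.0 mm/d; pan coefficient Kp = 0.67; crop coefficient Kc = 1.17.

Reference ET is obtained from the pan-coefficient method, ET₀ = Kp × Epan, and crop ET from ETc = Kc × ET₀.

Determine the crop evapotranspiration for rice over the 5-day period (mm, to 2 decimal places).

ET₀ = 0.67 × 5.0 = 3.3500 mm/d
ETc = Kc × ET₀ = 1.17 × 3.3500 = 3.9195 mm/d
Over 5 days: 3.9195 × 5 = 19.598 mm

19.60 mm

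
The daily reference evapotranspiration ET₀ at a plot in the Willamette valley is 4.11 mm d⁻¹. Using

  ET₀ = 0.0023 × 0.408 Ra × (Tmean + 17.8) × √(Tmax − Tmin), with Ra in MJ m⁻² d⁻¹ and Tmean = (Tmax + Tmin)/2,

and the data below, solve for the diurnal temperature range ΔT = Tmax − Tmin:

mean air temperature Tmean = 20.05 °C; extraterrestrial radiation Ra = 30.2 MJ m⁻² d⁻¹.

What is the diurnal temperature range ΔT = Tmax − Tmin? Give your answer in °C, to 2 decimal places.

√ΔT = ET₀ / [0.0023 × 0.408 × Ra × (Tmean+17.8)] = 4.11 / (0.0023 × 12.3216 × 37.85) = 3.8316
ΔT = 3.8316² = 14.681 °C

14.68 °C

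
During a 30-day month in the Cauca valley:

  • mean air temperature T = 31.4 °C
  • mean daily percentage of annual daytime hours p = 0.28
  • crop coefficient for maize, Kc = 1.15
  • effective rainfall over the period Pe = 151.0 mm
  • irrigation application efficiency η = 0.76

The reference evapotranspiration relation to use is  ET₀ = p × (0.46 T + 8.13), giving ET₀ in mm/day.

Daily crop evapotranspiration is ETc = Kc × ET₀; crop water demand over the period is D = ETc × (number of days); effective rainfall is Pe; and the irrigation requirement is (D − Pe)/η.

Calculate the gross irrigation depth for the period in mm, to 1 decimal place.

88.2 mm

ET₀ = 0.28 × (0.46 × 31.4 + 8.13) = 0.28 × 22.574 = 6.3207 mm/d
ETc = Kc × ET₀ = 1.15 × 6.3207 = 7.2688 mm/d
Crop demand D = ETc × 30 d = 7.2688 × 30 = 218.064 mm
D − Pe = 218.064 − 151.0 = 67.064 mm
Gross irrigation = 67.064 / 0.76 = 88.242 mm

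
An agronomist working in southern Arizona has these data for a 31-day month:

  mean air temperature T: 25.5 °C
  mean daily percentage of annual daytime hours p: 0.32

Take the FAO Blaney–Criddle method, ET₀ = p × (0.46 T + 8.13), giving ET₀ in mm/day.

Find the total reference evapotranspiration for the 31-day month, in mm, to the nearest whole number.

197 mm

ET₀ = 0.32 × (0.46 × 25.5 + 8.13) = 0.32 × 19.860 = 6.3552 mm/d
Monthly total = 6.3552 × 31 = 197.011 mm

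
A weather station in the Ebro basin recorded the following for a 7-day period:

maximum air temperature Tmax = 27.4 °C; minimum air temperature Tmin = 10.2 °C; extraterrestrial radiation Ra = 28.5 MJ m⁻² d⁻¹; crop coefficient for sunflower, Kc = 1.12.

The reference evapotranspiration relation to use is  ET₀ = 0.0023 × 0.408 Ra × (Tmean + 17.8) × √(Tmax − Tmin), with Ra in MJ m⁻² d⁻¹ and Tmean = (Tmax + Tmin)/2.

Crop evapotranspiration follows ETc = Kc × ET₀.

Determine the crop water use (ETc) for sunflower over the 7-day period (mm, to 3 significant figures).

31.8 mm

Tmean = (27.4 + 10.2)/2 = 18.80 °C
0.408 Ra = 0.408 × 28.5 = 11.6280 mm/d equivalent
ET₀ = 0.0023 × 11.6280 × (18.80 + 17.8) × √17.2 = 0.0023 × 11.6280 × 36.60 × 4.1473 = 4.0596 mm/d
ETc = Kc × ET₀ = 1.12 × 4.0596 = 4.5468 mm/d
Over 7 days: 4.5468 × 7 = 31.828 mm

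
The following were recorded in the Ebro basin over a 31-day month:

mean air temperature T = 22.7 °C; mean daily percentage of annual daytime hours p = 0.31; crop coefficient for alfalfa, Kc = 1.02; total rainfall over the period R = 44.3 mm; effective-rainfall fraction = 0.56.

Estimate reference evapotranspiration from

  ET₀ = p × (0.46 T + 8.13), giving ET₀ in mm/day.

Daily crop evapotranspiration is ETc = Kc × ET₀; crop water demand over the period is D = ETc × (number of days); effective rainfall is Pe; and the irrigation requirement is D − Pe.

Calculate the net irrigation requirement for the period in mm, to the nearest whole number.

157 mm

ET₀ = 0.31 × (0.46 × 22.7 + 8.13) = 0.31 × 18.572 = 5.7573 mm/d
ETc = Kc × ET₀ = 1.02 × 5.7573 = 5.8724 mm/d
Crop demand D = ETc × 31 d = 5.8724 × 31 = 182.044 mm
Pe = 0.56 × 44.3 = 24.808 mm
D − Pe = 182.044 − 24.808 = 157.236 mm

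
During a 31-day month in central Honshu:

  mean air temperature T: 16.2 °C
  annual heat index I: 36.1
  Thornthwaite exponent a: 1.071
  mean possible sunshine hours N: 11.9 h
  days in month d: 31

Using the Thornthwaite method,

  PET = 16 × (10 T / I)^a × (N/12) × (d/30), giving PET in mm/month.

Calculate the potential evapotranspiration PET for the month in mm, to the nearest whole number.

10T/I = 10 × 16.2 / 36.1 = 4.4875
(10T/I)^a = 4.4875^1.071 = 4.9923
Uncorrected PET = 16 × 4.9923 = 79.877 mm
Correction = (N/12)(d/30) = (11.9/12)(31/30) = 1.0247
PET = 79.877 × 1.0247 = 81.850 mm/month

82 mm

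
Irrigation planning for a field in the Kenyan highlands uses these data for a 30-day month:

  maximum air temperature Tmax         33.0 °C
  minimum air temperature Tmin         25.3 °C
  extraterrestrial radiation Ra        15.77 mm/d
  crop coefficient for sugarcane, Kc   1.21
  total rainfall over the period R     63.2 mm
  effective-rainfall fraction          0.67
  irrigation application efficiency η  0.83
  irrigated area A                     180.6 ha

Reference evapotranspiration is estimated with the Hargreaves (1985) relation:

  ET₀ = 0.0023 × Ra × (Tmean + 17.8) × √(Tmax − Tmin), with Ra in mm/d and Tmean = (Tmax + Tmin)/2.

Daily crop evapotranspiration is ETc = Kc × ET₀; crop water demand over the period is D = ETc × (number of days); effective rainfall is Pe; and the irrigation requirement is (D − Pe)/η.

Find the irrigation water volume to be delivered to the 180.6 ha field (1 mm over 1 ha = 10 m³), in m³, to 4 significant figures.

Tmean = (33.0 + 25.3)/2 = 29.15 °C
ET₀ = 0.0023 × 15.77 × (29.15 + 17.8) × √7.7 = 0.0023 × 15.77 × 46.95 × 2.7749 = 4.7254 mm/d
ETc = Kc × ET₀ = 1.21 × 4.7254 = 5.7177 mm/d
Crop demand D = ETc × 30 d = 5.7177 × 30 = 171.531 mm
Pe = 0.67 × 63.2 = 42.344 mm
D − Pe = 171.531 − 42.344 = 129.187 mm
Gross irrigation = 129.187 / 0.83 = 155.647 mm
Volume = 155.647 mm × 180.6 ha × 10 = 281098.5 m³

281100 m³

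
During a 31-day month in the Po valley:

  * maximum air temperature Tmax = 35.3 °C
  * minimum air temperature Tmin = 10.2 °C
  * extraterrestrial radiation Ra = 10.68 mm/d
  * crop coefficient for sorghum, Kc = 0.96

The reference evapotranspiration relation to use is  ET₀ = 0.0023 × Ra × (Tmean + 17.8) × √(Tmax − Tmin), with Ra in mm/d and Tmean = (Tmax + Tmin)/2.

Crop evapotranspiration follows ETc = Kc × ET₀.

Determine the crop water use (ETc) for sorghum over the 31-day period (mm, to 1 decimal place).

148.5 mm

Tmean = (35.3 + 10.2)/2 = 22.75 °C
ET₀ = 0.0023 × 10.68 × (22.75 + 17.8) × √25.1 = 0.0023 × 10.68 × 40.55 × 5.0100 = 4.9903 mm/d
ETc = Kc × ET₀ = 0.96 × 4.9903 = 4.7907 mm/d
Over 31 days: 4.7907 × 31 = 148.512 mm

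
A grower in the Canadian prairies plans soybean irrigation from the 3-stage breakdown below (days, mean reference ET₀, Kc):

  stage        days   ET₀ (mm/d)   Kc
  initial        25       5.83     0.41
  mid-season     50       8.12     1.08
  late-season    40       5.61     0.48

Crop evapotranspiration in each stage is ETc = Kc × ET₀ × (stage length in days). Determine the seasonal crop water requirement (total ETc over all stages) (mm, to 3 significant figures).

initial: 0.41 × 5.83 × 25 = 59.76 mm
mid-season: 1.08 × 8.12 × 50 = 438.48 mm
late-season: 0.48 × 5.61 × 40 = 107.71 mm
Seasonal total = 605.95 mm

606 mm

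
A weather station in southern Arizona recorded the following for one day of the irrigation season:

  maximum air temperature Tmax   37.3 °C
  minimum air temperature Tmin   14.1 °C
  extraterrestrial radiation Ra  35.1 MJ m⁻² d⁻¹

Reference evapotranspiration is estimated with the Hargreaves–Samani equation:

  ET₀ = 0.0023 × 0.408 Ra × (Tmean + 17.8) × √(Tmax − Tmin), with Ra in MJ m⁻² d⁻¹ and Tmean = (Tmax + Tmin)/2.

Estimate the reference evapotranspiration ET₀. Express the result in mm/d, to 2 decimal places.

6.90 mm/d

Tmean = (37.3 + 14.1)/2 = 25.70 °C
0.408 Ra = 0.408 × 35.1 = 14.3208 mm/d equivalent
ET₀ = 0.0023 × 14.3208 × (25.70 + 17.8) × √23.2 = 0.0023 × 14.3208 × 43.50 × 4.8166 = 6.9012 mm/d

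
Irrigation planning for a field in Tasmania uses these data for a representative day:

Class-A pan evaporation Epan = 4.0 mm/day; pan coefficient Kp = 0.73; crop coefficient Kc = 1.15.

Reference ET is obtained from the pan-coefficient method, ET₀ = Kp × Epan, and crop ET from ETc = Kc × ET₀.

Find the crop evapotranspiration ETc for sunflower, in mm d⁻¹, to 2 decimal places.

ET₀ = 0.73 × 4.0 = 2.9200 mm/d
ETc = Kc × ET₀ = 1.15 × 2.9200 = 3.3580 mm/d

3.36 mm d⁻¹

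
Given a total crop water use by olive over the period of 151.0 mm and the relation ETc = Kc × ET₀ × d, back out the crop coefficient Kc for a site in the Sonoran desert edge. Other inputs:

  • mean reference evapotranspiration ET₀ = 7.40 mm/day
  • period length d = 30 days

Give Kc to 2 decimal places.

0.68

ETc = Kc × ET₀ × d  ⇒  Kc = ETc / (ET₀ × d)
Kc = 151.0 / (7.40 × 30) = 151.0 / 222.00 = 0.6802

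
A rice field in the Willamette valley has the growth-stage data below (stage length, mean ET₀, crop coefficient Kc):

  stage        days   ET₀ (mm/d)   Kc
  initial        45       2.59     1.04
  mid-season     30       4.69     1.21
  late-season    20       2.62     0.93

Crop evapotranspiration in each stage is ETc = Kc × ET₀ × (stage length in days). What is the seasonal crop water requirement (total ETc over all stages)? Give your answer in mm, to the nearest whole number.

initial: 1.04 × 2.59 × 45 = 121.21 mm
mid-season: 1.21 × 4.69 × 30 = 170.25 mm
late-season: 0.93 × 2.62 × 20 = 48.73 mm
Seasonal total = 340.19 mm

340 mm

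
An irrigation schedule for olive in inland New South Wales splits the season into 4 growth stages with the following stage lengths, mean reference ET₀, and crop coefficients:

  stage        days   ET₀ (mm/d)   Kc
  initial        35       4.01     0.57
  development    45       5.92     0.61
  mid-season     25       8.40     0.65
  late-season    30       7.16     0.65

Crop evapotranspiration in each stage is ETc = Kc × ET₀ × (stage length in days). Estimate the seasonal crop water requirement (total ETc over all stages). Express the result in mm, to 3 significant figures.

519 mm

initial: 0.57 × 4.01 × 35 = 80.00 mm
development: 0.61 × 5.92 × 45 = 162.50 mm
mid-season: 0.65 × 8.40 × 25 = 136.50 mm
late-season: 0.65 × 7.16 × 30 = 139.62 mm
Seasonal total = 518.62 mm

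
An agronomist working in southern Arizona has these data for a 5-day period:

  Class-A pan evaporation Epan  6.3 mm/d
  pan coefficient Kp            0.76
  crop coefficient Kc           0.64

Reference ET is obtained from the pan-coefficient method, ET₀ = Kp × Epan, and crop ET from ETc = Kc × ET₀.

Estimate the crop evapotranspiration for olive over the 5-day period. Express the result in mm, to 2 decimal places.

15.32 mm

ET₀ = 0.76 × 6.3 = 4.7880 mm/d
ETc = Kc × ET₀ = 0.64 × 4.7880 = 3.0643 mm/d
Over 5 days: 3.0643 × 5 = 15.322 mm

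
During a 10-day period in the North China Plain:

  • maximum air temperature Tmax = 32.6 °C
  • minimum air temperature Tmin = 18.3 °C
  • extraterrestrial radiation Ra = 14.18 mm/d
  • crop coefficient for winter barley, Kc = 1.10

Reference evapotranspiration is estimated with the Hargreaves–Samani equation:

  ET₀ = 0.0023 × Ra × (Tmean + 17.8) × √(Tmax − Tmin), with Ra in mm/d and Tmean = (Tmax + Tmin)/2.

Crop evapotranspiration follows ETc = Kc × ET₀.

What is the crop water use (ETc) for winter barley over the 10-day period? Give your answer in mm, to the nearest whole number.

Tmean = (32.6 + 18.3)/2 = 25.45 °C
ET₀ = 0.0023 × 14.18 × (25.45 + 17.8) × √14.3 = 0.0023 × 14.18 × 43.25 × 3.7815 = 5.3340 mm/d
ETc = Kc × ET₀ = 1.10 × 5.3340 = 5.8674 mm/d
Over 10 days: 5.8674 × 10 = 58.674 mm

59 mm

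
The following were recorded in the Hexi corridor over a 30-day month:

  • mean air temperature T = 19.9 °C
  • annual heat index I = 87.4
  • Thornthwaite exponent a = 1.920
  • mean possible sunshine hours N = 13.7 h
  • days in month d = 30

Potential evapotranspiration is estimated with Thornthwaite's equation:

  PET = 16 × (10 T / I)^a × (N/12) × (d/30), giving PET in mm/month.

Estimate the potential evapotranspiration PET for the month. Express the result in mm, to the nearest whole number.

10T/I = 10 × 19.9 / 87.4 = 2.2769
(10T/I)^a = 2.2769^1.920 = 4.8540
Uncorrected PET = 16 × 4.8540 = 77.664 mm
Correction = (N/12)(d/30) = (13.7/12)(30/30) = 1.1417
PET = 77.664 × 1.1417 = 88.669 mm/month

89 mm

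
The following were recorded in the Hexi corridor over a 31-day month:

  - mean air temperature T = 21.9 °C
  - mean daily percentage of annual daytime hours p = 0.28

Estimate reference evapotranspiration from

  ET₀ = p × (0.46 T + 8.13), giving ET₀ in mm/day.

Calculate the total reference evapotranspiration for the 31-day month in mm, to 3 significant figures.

158 mm

ET₀ = 0.28 × (0.46 × 21.9 + 8.13) = 0.28 × 18.204 = 5.0971 mm/d
Monthly total = 5.0971 × 31 = 158.010 mm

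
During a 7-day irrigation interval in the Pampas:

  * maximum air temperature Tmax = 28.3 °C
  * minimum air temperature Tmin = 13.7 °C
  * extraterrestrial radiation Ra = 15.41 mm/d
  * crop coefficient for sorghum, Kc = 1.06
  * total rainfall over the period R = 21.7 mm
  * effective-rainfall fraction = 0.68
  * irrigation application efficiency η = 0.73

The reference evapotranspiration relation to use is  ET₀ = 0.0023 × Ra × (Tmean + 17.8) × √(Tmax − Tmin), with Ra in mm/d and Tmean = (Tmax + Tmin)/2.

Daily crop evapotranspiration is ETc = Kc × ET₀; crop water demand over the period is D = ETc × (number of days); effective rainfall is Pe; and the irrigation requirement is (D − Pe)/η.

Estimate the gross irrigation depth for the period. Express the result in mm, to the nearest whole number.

Tmean = (28.3 + 13.7)/2 = 21.00 °C
ET₀ = 0.0023 × 15.41 × (21.00 + 17.8) × √14.6 = 0.0023 × 15.41 × 38.80 × 3.8210 = 5.2546 mm/d
ETc = Kc × ET₀ = 1.06 × 5.2546 = 5.5699 mm/d
Crop demand D = ETc × 7 d = 5.5699 × 7 = 38.989 mm
Pe = 0.68 × 21.7 = 14.756 mm
D − Pe = 38.989 − 14.756 = 24.233 mm
Gross irrigation = 24.233 / 0.73 = 33.196 mm

33 mm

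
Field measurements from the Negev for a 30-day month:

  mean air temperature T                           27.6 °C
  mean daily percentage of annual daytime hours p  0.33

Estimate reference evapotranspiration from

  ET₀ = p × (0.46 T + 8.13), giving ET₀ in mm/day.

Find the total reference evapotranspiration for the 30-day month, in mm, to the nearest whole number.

206 mm

ET₀ = 0.33 × (0.46 × 27.6 + 8.13) = 0.33 × 20.826 = 6.8726 mm/d
Monthly total = 6.8726 × 30 = 206.178 mm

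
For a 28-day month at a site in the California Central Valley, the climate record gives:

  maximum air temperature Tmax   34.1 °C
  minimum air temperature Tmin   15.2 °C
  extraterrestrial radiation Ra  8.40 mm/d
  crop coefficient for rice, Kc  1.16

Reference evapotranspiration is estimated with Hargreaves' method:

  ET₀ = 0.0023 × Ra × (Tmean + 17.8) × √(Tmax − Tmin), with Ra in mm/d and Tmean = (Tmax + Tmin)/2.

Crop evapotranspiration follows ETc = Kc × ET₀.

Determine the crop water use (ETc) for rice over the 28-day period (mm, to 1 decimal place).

115.8 mm

Tmean = (34.1 + 15.2)/2 = 24.65 °C
ET₀ = 0.0023 × 8.40 × (24.65 + 17.8) × √18.9 = 0.0023 × 8.40 × 42.45 × 4.3474 = 3.5655 mm/d
ETc = Kc × ET₀ = 1.16 × 3.5655 = 4.1360 mm/d
Over 28 days: 4.1360 × 28 = 115.808 mm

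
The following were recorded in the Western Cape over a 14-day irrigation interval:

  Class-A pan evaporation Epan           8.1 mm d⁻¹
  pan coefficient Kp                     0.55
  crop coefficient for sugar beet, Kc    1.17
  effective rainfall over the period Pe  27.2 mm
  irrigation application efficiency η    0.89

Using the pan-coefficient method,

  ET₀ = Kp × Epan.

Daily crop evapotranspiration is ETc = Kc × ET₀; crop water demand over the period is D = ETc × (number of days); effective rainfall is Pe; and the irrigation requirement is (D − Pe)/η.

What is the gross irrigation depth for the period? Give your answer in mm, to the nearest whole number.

51 mm

ET₀ = 0.55 × 8.1 = 4.4550 mm/d
ETc = Kc × ET₀ = 1.17 × 4.4550 = 5.2124 mm/d
Crop demand D = ETc × 14 d = 5.2124 × 14 = 72.974 mm
D − Pe = 72.974 − 27.2 = 45.774 mm
Gross irrigation = 45.774 / 0.89 = 51.431 mm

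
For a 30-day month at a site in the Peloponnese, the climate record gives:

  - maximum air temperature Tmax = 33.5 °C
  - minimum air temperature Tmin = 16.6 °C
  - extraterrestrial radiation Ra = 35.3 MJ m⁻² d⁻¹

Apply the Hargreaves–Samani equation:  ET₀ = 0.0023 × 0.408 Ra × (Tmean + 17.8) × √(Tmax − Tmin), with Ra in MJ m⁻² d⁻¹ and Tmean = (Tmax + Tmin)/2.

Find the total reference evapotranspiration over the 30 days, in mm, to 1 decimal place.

175.1 mm

Tmean = (33.5 + 16.6)/2 = 25.05 °C
0.408 Ra = 0.408 × 35.3 = 14.4024 mm/d equivalent
ET₀ = 0.0023 × 14.4024 × (25.05 + 17.8) × √16.9 = 0.0023 × 14.4024 × 42.85 × 4.1110 = 5.8353 mm/d
Over 30 days: 5.8353 × 30 = 175.059 mm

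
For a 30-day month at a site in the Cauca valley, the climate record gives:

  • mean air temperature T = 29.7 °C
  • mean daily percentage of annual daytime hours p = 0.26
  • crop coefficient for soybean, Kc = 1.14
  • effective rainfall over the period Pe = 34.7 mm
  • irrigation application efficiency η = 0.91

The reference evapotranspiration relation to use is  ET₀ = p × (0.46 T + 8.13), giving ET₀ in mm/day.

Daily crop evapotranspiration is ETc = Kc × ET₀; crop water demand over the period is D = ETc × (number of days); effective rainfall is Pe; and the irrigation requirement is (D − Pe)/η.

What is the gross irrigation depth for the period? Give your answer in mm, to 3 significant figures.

ET₀ = 0.26 × (0.46 × 29.7 + 8.13) = 0.26 × 21.792 = 5.6659 mm/d
ETc = Kc × ET₀ = 1.14 × 5.6659 = 6.4591 mm/d
Crop demand D = ETc × 30 d = 6.4591 × 30 = 193.773 mm
D − Pe = 193.773 − 34.7 = 159.073 mm
Gross irrigation = 159.073 / 0.91 = 174.805 mm

175 mm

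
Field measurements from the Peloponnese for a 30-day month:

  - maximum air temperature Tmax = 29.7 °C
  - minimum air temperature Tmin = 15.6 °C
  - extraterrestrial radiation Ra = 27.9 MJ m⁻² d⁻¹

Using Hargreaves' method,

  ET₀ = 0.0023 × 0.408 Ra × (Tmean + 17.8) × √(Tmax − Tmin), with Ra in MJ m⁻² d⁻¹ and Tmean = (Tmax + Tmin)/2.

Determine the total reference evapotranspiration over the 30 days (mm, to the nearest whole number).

Tmean = (29.7 + 15.6)/2 = 22.65 °C
0.408 Ra = 0.408 × 27.9 = 11.3832 mm/d equivalent
ET₀ = 0.0023 × 11.3832 × (22.65 + 17.8) × √14.1 = 0.0023 × 11.3832 × 40.45 × 3.7550 = 3.9767 mm/d
Over 30 days: 3.9767 × 30 = 119.301 mm

119 mm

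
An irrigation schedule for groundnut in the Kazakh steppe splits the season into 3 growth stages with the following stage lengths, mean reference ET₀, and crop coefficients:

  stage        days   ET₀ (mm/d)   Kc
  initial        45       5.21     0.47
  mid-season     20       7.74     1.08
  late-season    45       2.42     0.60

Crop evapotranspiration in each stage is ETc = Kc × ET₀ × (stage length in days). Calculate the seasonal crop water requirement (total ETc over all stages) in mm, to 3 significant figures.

initial: 0.47 × 5.21 × 45 = 110.19 mm
mid-season: 1.08 × 7.74 × 20 = 167.18 mm
late-season: 0.60 × 2.42 × 45 = 65.34 mm
Seasonal total = 342.71 mm

343 mm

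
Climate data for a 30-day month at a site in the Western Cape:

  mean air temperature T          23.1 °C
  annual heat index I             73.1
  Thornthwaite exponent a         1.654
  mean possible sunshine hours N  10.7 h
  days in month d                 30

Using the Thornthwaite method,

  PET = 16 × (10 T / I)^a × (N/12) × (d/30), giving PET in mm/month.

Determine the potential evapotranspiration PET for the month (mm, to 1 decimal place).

95.7 mm

10T/I = 10 × 23.1 / 73.1 = 3.1601
(10T/I)^a = 3.1601^1.654 = 6.7066
Uncorrected PET = 16 × 6.7066 = 107.306 mm
Correction = (N/12)(d/30) = (10.7/12)(30/30) = 0.8917
PET = 107.306 × 0.8917 = 95.685 mm/month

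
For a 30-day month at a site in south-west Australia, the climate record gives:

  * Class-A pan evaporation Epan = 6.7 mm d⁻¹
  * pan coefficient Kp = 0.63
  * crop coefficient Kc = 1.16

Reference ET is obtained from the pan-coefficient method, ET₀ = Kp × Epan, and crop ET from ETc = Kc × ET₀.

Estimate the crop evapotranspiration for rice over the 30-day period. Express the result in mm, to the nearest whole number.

ET₀ = 0.63 × 6.7 = 4.2210 mm/d
ETc = Kc × ET₀ = 1.16 × 4.2210 = 4.8964 mm/d
Over 30 days: 4.8964 × 30 = 146.892 mm

147 mm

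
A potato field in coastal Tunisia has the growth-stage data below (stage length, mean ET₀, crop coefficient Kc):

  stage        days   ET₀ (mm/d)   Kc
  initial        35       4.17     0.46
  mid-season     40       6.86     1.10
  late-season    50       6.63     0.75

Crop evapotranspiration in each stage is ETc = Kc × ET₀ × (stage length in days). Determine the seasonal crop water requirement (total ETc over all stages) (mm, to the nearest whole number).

618 mm

initial: 0.46 × 4.17 × 35 = 67.14 mm
mid-season: 1.10 × 6.86 × 40 = 301.84 mm
late-season: 0.75 × 6.63 × 50 = 248.63 mm
Seasonal total = 617.61 mm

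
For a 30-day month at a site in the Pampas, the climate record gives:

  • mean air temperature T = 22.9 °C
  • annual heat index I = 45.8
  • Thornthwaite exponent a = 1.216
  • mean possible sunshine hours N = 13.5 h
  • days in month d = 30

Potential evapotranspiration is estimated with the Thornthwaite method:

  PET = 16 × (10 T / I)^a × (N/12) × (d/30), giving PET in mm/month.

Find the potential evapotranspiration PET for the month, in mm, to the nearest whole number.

127 mm

10T/I = 10 × 22.9 / 45.8 = 5.0000
(10T/I)^a = 5.0000^1.216 = 7.0786
Uncorrected PET = 16 × 7.0786 = 113.258 mm
Correction = (N/12)(d/30) = (13.5/12)(30/30) = 1.1250
PET = 113.258 × 1.1250 = 127.415 mm/month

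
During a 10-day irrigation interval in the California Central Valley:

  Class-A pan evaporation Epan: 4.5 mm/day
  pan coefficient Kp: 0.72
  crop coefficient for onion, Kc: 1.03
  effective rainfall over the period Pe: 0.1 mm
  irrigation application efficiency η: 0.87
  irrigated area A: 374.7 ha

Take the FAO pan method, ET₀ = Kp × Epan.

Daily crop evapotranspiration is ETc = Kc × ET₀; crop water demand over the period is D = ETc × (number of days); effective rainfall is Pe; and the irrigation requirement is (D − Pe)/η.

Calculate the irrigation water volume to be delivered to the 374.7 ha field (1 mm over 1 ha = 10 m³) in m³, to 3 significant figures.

ET₀ = 0.72 × 4.5 = 3.2400 mm/d
ETc = Kc × ET₀ = 1.03 × 3.2400 = 3.3372 mm/d
Crop demand D = ETc × 10 d = 3.3372 × 10 = 33.372 mm
D − Pe = 33.372 − 0.1 = 33.272 mm
Gross irrigation = 33.272 / 0.87 = 38.244 mm
Volume = 38.244 mm × 374.7 ha × 10 = 143300.3 m³

143000 m³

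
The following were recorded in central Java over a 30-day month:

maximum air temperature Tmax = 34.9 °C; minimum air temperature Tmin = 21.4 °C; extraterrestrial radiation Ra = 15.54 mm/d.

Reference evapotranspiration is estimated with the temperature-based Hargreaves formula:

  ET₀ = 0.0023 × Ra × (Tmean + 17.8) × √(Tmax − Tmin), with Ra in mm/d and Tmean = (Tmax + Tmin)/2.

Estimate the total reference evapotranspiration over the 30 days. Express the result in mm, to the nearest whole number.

Tmean = (34.9 + 21.4)/2 = 28.15 °C
ET₀ = 0.0023 × 15.54 × (28.15 + 17.8) × √13.5 = 0.0023 × 15.54 × 45.95 × 3.6742 = 6.0343 mm/d
Over 30 days: 6.0343 × 30 = 181.029 mm

181 mm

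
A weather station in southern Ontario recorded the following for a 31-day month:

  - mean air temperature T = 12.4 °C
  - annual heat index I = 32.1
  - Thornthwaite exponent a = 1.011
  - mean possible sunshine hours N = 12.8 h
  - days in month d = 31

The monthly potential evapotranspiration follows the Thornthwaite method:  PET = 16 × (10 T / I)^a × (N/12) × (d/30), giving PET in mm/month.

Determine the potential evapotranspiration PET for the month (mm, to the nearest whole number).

69 mm

10T/I = 10 × 12.4 / 32.1 = 3.8629
(10T/I)^a = 3.8629^1.011 = 3.9208
Uncorrected PET = 16 × 3.9208 = 62.733 mm
Correction = (N/12)(d/30) = (12.8/12)(31/30) = 1.1022
PET = 62.733 × 1.1022 = 69.144 mm/month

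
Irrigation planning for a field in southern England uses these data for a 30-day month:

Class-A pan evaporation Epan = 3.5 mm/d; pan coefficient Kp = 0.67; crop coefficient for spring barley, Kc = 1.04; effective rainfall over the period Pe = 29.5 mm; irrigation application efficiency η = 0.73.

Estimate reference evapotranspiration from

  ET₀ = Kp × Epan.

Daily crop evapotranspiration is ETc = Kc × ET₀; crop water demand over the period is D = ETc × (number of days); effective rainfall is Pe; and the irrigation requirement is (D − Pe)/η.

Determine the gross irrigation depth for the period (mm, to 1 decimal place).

59.8 mm

ET₀ = 0.67 × 3.5 = 2.3450 mm/d
ETc = Kc × ET₀ = 1.04 × 2.3450 = 2.4388 mm/d
Crop demand D = ETc × 30 d = 2.4388 × 30 = 73.164 mm
D − Pe = 73.164 − 29.5 = 43.664 mm
Gross irrigation = 43.664 / 0.73 = 59.814 mm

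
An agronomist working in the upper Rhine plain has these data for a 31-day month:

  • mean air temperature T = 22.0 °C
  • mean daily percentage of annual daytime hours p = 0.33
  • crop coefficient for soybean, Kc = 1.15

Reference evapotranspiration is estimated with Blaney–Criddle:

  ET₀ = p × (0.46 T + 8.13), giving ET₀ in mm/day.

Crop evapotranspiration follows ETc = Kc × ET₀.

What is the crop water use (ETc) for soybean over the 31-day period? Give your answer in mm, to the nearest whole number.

ET₀ = 0.33 × (0.46 × 22.0 + 8.13) = 0.33 × 18.250 = 6.0225 mm/d
ETc = Kc × ET₀ = 1.15 × 6.0225 = 6.9259 mm/d
Over 31 days: 6.9259 × 31 = 214.703 mm

215 mm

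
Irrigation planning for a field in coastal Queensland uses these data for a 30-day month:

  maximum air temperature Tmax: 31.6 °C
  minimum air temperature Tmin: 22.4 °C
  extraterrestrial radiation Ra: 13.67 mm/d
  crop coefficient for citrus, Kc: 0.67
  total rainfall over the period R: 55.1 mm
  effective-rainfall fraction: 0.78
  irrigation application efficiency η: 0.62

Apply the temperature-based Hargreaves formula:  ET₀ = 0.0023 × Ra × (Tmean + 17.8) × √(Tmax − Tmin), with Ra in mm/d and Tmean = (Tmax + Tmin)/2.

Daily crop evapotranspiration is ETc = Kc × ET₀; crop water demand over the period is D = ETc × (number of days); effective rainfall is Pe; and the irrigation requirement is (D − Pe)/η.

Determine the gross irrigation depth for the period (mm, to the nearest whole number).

Tmean = (31.6 + 22.4)/2 = 27.00 °C
ET₀ = 0.0023 × 13.67 × (27.00 + 17.8) × √9.2 = 0.0023 × 13.67 × 44.80 × 3.0332 = 4.2724 mm/d
ETc = Kc × ET₀ = 0.67 × 4.2724 = 2.8625 mm/d
Crop demand D = ETc × 30 d = 2.8625 × 30 = 85.875 mm
Pe = 0.78 × 55.1 = 42.978 mm
D − Pe = 85.875 − 42.978 = 42.897 mm
Gross irrigation = 42.897 / 0.62 = 69.189 mm

69 mm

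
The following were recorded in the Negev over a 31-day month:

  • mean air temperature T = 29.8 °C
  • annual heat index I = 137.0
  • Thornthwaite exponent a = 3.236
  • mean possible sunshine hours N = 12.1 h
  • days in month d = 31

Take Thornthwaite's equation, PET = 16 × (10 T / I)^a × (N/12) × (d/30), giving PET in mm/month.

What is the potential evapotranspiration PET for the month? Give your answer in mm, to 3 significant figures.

206 mm

10T/I = 10 × 29.8 / 137.0 = 2.1752
(10T/I)^a = 2.1752^3.236 = 12.3637
Uncorrected PET = 16 × 12.3637 = 197.819 mm
Correction = (N/12)(d/30) = (12.1/12)(31/30) = 1.0419
PET = 197.819 × 1.0419 = 206.108 mm/month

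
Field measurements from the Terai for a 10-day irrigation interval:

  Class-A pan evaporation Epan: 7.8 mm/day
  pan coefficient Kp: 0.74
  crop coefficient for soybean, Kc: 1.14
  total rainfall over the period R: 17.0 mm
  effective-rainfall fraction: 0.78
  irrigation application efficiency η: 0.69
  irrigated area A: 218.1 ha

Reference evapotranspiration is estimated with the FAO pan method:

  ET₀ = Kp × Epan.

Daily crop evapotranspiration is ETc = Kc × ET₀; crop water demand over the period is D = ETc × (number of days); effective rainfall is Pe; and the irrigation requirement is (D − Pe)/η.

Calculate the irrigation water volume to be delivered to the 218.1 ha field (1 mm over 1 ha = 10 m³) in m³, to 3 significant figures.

ET₀ = 0.74 × 7.8 = 5.7720 mm/d
ETc = Kc × ET₀ = 1.14 × 5.7720 = 6.5801 mm/d
Crop demand D = ETc × 10 d = 6.5801 × 10 = 65.801 mm
Pe = 0.78 × 17.0 = 13.260 mm
D − Pe = 65.801 − 13.260 = 52.541 mm
Gross irrigation = 52.541 / 0.69 = 76.146 mm
Volume = 76.146 mm × 218.1 ha × 10 = 166074.4 m³

166000 m³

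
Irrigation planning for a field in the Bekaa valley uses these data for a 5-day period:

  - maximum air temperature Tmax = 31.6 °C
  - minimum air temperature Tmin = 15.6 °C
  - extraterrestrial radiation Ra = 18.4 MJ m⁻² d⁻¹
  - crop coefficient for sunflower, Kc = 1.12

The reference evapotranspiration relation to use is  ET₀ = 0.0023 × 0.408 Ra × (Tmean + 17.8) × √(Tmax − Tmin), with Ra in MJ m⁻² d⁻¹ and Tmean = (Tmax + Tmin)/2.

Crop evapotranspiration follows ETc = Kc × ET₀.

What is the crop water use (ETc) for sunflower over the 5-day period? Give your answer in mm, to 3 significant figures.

16.0 mm

Tmean = (31.6 + 15.6)/2 = 23.60 °C
0.408 Ra = 0.408 × 18.4 = 7.5072 mm/d equivalent
ET₀ = 0.0023 × 7.5072 × (23.60 + 17.8) × √16.0 = 0.0023 × 7.5072 × 41.40 × 4.0000 = 2.8593 mm/d
ETc = Kc × ET₀ = 1.12 × 2.8593 = 3.2024 mm/d
Over 5 days: 3.2024 × 5 = 16.012 mm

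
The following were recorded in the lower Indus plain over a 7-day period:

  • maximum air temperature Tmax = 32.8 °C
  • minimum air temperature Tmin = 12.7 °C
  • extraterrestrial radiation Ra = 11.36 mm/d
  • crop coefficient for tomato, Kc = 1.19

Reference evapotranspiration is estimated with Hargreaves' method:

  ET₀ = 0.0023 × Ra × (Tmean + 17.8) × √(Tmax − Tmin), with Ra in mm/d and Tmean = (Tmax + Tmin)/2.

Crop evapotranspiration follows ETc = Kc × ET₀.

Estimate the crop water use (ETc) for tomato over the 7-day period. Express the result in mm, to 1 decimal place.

Tmean = (32.8 + 12.7)/2 = 22.75 °C
ET₀ = 0.0023 × 11.36 × (22.75 + 17.8) × √20.1 = 0.0023 × 11.36 × 40.55 × 4.4833 = 4.7500 mm/d
ETc = Kc × ET₀ = 1.19 × 4.7500 = 5.6525 mm/d
Over 7 days: 5.6525 × 7 = 39.568 mm

39.6 mm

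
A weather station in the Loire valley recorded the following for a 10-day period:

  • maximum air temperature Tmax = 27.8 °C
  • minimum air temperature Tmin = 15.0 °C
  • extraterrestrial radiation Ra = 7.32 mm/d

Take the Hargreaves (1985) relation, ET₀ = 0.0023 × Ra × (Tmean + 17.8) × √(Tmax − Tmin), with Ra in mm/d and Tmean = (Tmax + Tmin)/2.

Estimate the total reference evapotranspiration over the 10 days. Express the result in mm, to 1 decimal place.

23.6 mm

Tmean = (27.8 + 15.0)/2 = 21.40 °C
ET₀ = 0.0023 × 7.32 × (21.40 + 17.8) × √12.8 = 0.0023 × 7.32 × 39.20 × 3.5777 = 2.3612 mm/d
Over 10 days: 2.3612 × 10 = 23.612 mm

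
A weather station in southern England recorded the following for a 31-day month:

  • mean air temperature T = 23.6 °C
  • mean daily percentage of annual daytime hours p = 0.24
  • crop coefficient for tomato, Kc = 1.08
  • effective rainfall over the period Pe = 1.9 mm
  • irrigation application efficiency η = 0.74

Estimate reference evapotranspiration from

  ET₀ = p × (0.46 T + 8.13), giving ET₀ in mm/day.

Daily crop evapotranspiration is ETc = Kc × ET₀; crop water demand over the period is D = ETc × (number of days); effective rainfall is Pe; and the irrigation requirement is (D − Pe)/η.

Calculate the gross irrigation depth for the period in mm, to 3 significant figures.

ET₀ = 0.24 × (0.46 × 23.6 + 8.13) = 0.24 × 18.986 = 4.5566 mm/d
ETc = Kc × ET₀ = 1.08 × 4.5566 = 4.9211 mm/d
Crop demand D = ETc × 31 d = 4.9211 × 31 = 152.554 mm
D − Pe = 152.554 − 1.9 = 150.654 mm
Gross irrigation = 150.654 / 0.74 = 203.586 mm

204 mm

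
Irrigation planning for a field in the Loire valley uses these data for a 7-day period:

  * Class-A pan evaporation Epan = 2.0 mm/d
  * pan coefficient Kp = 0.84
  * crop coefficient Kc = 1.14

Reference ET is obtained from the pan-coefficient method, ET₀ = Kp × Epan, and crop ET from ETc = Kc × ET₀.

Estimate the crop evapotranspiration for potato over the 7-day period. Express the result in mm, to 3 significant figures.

13.4 mm

ET₀ = 0.84 × 2.0 = 1.6800 mm/d
ETc = Kc × ET₀ = 1.14 × 1.6800 = 1.9152 mm/d
Over 7 days: 1.9152 × 7 = 13.406 mm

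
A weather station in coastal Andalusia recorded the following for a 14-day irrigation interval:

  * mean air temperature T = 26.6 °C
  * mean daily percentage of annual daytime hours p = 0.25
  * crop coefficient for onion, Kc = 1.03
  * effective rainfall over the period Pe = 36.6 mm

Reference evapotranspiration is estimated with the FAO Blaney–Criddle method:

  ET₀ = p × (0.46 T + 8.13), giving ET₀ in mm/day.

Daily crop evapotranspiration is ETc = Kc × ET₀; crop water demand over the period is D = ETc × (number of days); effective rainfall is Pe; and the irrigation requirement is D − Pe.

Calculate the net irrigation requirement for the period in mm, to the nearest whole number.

37 mm

ET₀ = 0.25 × (0.46 × 26.6 + 8.13) = 0.25 × 20.366 = 5.0915 mm/d
ETc = Kc × ET₀ = 1.03 × 5.0915 = 5.2442 mm/d
Crop demand D = ETc × 14 d = 5.2442 × 14 = 73.419 mm
D − Pe = 73.419 − 36.6 = 36.819 mm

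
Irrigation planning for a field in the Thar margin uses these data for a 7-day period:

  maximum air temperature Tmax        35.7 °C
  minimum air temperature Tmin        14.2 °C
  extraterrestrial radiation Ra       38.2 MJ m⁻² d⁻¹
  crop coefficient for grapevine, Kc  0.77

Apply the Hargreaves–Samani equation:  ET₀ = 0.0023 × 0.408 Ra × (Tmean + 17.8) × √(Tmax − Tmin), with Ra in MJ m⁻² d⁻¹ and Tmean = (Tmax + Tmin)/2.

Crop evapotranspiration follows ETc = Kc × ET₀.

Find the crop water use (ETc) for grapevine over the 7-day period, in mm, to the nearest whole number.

38 mm

Tmean = (35.7 + 14.2)/2 = 24.95 °C
0.408 Ra = 0.408 × 38.2 = 15.5856 mm/d equivalent
ET₀ = 0.0023 × 15.5856 × (24.95 + 17.8) × √21.5 = 0.0023 × 15.5856 × 42.75 × 4.6368 = 7.1057 mm/d
ETc = Kc × ET₀ = 0.77 × 7.1057 = 5.4714 mm/d
Over 7 days: 5.4714 × 7 = 38.300 mm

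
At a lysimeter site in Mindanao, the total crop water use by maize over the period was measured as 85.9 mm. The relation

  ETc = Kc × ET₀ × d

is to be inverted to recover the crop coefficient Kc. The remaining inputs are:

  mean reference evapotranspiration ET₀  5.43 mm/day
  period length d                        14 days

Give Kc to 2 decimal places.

1.13

ETc = Kc × ET₀ × d  ⇒  Kc = ETc / (ET₀ × d)
Kc = 85.9 / (5.43 × 14) = 85.9 / 76.02 = 1.1300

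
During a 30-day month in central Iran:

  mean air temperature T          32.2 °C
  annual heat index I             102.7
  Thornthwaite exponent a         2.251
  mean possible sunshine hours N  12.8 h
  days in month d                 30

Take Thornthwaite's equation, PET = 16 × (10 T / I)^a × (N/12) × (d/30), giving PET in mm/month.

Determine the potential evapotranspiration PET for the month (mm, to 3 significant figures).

224 mm

10T/I = 10 × 32.2 / 102.7 = 3.1353
(10T/I)^a = 3.1353^2.251 = 13.0956
Uncorrected PET = 16 × 13.0956 = 209.530 mm
Correction = (N/12)(d/30) = (12.8/12)(30/30) = 1.0667
PET = 209.530 × 1.0667 = 223.506 mm/month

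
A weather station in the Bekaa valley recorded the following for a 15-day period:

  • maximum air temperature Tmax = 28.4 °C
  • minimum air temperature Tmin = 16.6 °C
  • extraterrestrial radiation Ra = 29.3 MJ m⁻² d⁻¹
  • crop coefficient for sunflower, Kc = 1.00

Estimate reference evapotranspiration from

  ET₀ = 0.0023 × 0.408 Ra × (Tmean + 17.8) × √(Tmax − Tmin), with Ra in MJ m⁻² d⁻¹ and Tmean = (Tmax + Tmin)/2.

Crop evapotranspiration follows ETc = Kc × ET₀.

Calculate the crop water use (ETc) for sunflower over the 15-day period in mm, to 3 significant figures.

57.1 mm

Tmean = (28.4 + 16.6)/2 = 22.50 °C
0.408 Ra = 0.408 × 29.3 = 11.9544 mm/d equivalent
ET₀ = 0.0023 × 11.9544 × (22.50 + 17.8) × √11.8 = 0.0023 × 11.9544 × 40.30 × 3.4351 = 3.8063 mm/d
ETc = Kc × ET₀ = 1.00 × 3.8063 = 3.8063 mm/d
Over 15 days: 3.8063 × 15 = 57.095 mm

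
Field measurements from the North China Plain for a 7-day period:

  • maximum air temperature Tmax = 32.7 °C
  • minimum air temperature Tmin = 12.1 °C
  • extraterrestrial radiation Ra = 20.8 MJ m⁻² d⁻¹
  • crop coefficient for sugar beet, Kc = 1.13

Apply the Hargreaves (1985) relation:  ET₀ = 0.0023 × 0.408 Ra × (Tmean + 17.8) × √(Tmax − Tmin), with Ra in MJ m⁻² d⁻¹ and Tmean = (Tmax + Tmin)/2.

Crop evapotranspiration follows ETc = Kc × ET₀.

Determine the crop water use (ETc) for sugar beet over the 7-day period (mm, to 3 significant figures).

28.2 mm

Tmean = (32.7 + 12.1)/2 = 22.40 °C
0.408 Ra = 0.408 × 20.8 = 8.4864 mm/d equivalent
ET₀ = 0.0023 × 8.4864 × (22.40 + 17.8) × √20.6 = 0.0023 × 8.4864 × 40.20 × 4.5387 = 3.5613 mm/d
ETc = Kc × ET₀ = 1.13 × 3.5613 = 4.0243 mm/d
Over 7 days: 4.0243 × 7 = 28.170 mm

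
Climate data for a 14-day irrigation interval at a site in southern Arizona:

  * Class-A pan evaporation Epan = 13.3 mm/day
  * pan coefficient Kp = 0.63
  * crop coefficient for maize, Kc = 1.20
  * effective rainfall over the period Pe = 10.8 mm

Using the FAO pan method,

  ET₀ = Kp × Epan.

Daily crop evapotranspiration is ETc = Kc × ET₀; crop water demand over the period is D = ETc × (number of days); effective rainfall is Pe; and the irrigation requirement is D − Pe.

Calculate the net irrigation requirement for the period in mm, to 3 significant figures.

130 mm

ET₀ = 0.63 × 13.3 = 8.3790 mm/d
ETc = Kc × ET₀ = 1.20 × 8.3790 = 10.0548 mm/d
Crop demand D = ETc × 14 d = 10.0548 × 14 = 140.767 mm
D − Pe = 140.767 − 10.8 = 129.967 mm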